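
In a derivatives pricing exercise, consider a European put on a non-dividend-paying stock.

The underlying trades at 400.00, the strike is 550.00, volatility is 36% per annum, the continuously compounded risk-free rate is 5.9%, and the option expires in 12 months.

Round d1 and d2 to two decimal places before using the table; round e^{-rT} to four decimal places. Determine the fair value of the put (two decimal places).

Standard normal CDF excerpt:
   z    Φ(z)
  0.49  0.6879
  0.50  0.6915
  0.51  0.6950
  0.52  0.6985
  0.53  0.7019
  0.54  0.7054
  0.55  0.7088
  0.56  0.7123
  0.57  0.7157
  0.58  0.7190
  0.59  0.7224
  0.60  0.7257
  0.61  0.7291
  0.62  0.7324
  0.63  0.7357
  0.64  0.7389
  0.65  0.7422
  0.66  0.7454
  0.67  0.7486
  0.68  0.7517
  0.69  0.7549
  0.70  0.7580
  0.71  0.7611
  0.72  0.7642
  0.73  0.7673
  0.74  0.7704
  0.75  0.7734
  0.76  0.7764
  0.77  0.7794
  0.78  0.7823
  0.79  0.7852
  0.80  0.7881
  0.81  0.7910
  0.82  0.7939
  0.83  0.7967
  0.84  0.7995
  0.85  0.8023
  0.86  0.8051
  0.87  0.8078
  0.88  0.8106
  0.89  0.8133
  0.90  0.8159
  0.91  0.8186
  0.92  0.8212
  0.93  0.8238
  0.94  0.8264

σ√T = 0.36 × 1.0000 = 0.3600
ln(S/K) + (r + σ²/2)T = ln(400/550) + (0.059 + 0.36²/2)·1 = -0.3185 + 0.1238 = -0.1947
d₁ = -0.1947 / 0.3600 = -0.5407 which rounds to -0.54
d₂ = d₁ − σ√T = -0.5407 − 0.3600 = -0.9007 which rounds to -0.90
exp(−rT) = exp(−0.059·1) = 0.9427
P = 550·0.9427·N(0.90) − 400·N(0.54) = 550·0.9427·0.8159 − 400·0.7054 = 423.0319 − 282.1600 = 140.8719

140.87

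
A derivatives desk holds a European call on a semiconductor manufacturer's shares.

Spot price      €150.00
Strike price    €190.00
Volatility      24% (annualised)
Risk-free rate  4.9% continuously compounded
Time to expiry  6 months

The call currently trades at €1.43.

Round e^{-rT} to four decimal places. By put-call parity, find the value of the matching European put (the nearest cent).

€36.83

exp(−rT) = exp(−0.049·0.5) = 0.9758
Put-call parity: C − P = S − K·e^(−rT) = 150 − 190·0.9758 = 150 − 185.4020 = -35.4020
P = C − (C − P) = 1.43 − (-35.4020) = 36.8320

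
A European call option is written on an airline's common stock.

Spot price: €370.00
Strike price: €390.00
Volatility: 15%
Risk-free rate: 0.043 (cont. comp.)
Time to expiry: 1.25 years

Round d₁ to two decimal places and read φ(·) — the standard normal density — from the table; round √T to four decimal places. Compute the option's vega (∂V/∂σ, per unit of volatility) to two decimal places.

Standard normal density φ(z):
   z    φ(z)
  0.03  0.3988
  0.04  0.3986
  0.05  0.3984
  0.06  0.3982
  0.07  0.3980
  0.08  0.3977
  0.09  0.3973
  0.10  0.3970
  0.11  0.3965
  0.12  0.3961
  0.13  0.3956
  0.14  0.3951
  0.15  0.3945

164.35

σ√T = 0.15 × 1.1180 = 0.1677
d₁ = [ln(370/390) + (0.043 + 0.15²/2)·1.25] / 0.1677 = [-0.0526 + 0.0678] / 0.1677 = 0.0904 which rounds to 0.09
√T = √1.25 = 1.1180
φ(d₁) = φ(0.09) = 0.3973
vega = S·φ(d₁)·√T = 370·0.3973·1.1180 = 164.3471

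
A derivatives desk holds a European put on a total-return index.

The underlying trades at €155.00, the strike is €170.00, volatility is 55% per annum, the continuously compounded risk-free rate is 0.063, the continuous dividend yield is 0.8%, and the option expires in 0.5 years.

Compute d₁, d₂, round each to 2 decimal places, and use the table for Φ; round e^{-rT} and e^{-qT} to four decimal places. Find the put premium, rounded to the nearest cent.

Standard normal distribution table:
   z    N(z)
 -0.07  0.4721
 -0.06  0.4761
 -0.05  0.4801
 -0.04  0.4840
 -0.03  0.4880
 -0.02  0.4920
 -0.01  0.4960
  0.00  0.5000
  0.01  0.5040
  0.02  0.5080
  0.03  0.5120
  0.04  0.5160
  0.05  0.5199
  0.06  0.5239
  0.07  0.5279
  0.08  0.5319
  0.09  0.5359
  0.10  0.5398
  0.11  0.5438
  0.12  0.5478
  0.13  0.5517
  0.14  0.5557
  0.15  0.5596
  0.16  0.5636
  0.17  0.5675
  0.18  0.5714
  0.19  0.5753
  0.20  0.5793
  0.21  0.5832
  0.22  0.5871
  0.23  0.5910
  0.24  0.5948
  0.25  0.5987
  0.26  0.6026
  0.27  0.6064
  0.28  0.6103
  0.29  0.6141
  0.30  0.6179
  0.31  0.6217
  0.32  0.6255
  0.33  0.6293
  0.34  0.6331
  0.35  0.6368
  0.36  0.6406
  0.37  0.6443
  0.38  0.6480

€30.19

σ√T = 0.55 × 0.7071 = 0.3889
ln(S/K) + (r − q + σ²/2)T = ln(155/170) + (0.063 − 0.008 + 0.55²/2)·0.5 = -0.0924 + 0.1031 = 0.0108
d₁ = 0.0108 / 0.3889 = 0.0276 ⇒ 0.03
d₂ = d₁ − σ√T = 0.0276 − 0.3889 = -0.3613 ⇒ -0.36
exp(−qT) = exp(−0.008·0.5) = 0.9960;  exp(−rT) = exp(−0.063·0.5) = 0.9690
N(−d₂) = N(0.36) = 0.6406;  N(−d₁) = N(-0.03) = 0.4880
P = 170·0.9690·0.6406 − 155·0.9960·0.4880 = 105.5260 − 75.3374 = 30.1886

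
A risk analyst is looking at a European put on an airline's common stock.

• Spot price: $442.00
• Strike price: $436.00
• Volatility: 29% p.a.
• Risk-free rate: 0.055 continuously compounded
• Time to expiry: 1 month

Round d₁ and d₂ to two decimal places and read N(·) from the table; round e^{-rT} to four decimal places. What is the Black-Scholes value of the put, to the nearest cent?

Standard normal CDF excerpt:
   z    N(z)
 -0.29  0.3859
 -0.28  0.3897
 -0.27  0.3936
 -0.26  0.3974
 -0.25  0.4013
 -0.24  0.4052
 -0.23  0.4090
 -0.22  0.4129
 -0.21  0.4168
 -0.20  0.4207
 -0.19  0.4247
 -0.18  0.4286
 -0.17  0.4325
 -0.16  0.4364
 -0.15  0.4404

σ√T = 0.29·√0.08333 = 0.0837
d₁ = [ln(442/436) + (0.055 + 0.29²/2)·0.08333] / 0.0837 = [0.0137 + 0.0081] / 0.0837 = 0.2599 → 0.26
d₂ = d₁ − σ√T = 0.2599 − 0.0837 = 0.1762 → 0.18
e^(−rT) = e^(−0.055·0.08333) = 0.9954
N(−d₂) = N(-0.18) = 0.4286;  N(−d₁) = N(-0.26) = 0.3974
P = 436·0.9954·0.4286 − 442·0.3974 = 186.0100 − 175.6508 = 10.3592

$10.36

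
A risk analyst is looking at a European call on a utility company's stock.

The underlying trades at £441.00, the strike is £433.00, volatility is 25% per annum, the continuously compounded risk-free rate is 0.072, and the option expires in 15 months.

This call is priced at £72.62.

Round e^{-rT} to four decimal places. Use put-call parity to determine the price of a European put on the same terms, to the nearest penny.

e^(−rT) = e^(−0.072·1.25) = 0.9139
Put-call parity: C − P = S − K·e^(−rT) = 441 − 433·0.9139 = 441 − 395.7187 = 45.2813
P = C − (C − P) = 72.62 − (45.2813) = 27.3387

£27.34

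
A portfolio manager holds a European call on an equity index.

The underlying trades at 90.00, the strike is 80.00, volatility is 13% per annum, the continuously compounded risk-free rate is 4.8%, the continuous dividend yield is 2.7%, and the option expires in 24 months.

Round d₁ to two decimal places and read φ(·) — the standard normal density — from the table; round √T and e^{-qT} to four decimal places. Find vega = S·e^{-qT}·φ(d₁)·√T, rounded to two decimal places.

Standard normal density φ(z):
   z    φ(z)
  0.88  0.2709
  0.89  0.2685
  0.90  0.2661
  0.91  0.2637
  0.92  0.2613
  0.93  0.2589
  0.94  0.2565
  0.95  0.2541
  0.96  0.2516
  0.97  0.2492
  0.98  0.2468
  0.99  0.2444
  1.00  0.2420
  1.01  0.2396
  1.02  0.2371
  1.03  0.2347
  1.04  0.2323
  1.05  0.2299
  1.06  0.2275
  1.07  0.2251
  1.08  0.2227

30.34

σ√T = 0.13 × 1.4142 = 0.1838
d₁ = [ln(90/80) + (0.048 − 0.027 + ½·0.13²)·2] / (σ√T) = (0.1178 + 0.0589) / 0.1838 = 0.9610 which rounds to 0.96
√T = √2 = 1.4142
φ(d₁) = φ(0.96) = 0.2516
exp(−qT) = exp(−0.027·2) = 0.9474
vega = S·exp(−qT)·φ(d₁)·√T = 90·0.9474·0.2516·1.4142 = 30.3387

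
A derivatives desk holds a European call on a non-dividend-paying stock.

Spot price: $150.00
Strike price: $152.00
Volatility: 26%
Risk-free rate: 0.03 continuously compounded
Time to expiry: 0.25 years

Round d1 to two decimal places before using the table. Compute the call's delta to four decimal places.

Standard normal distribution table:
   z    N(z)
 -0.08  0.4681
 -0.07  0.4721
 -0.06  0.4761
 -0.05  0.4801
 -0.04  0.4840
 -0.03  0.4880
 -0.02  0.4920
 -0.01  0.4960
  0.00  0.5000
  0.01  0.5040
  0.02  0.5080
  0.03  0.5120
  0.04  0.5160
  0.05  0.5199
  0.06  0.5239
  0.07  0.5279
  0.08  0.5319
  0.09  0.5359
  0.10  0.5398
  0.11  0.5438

0.5080

T = 0.25;  σ√T = 0.1300
ln(S/K) + (r + σ²/2)T = ln(150/152) + (0.03 + 0.26²/2)·0.25 = -0.0132 + 0.0159 = 0.0027
d₁ = 0.0027 / 0.1300 = 0.0208 → 0.02
N(d₁) = N(0.02) = 0.5080
Δ_call = N(d₁) = 0.5080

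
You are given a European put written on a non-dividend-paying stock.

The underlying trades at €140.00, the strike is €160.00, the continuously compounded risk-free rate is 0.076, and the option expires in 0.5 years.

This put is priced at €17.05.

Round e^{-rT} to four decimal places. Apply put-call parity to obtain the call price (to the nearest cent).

exp(−rT) = exp(−0.076·0.5) = 0.9627
Put-call parity: C − P = S − K·e^(−rT) = 140 − 160·0.9627 = 140 − 154.0320 = -14.0320
C = P + (C − P) = 17.05 + (-14.0320) = 3.0180

€3.02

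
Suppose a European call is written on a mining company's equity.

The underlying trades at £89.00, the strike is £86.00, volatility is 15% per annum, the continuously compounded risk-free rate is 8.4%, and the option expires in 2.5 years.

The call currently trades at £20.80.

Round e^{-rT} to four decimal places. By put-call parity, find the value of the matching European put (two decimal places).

e^(−rT) = e^(−0.084·2.5) = 0.8106
Put-call parity: C − P = S − K·e^(−rT) = 89 − 86·0.8106 = 89 − 69.7116 = 19.2884
P = C − (C − P) = 20.80 − (19.2884) = 1.5116

£1.51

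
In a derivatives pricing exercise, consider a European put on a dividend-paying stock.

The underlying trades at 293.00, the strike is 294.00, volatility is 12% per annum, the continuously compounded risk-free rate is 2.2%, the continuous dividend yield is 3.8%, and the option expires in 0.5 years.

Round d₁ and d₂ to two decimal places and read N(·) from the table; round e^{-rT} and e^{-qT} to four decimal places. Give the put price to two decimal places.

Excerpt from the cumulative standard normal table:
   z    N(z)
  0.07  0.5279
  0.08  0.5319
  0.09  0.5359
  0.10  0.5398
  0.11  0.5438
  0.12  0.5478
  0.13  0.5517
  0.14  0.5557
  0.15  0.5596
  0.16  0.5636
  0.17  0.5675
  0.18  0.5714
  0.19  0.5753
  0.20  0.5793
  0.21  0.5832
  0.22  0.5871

12.09

T = 0.5;  σ√T = 0.0849
d₁ = [ln(293/294) + (0.022 − 0.038 + ½·0.12²)·0.5] / (σ√T) = (-0.0034 − 0.0044) / 0.0849 = -0.0920 ≈ -0.09
d₂ = -0.0920 − 0.0849 = -0.1769 ≈ -0.18
exp(−qT) = exp(−0.038·0.5) = 0.9812;  exp(−rT) = exp(−0.022·0.5) = 0.9891
P = 294·0.9891·N(0.18) − 293·0.9812·N(0.09) = 294·0.9891·0.5714 − 293·0.9812·0.5359 = 166.1605 − 154.0667 = 12.0937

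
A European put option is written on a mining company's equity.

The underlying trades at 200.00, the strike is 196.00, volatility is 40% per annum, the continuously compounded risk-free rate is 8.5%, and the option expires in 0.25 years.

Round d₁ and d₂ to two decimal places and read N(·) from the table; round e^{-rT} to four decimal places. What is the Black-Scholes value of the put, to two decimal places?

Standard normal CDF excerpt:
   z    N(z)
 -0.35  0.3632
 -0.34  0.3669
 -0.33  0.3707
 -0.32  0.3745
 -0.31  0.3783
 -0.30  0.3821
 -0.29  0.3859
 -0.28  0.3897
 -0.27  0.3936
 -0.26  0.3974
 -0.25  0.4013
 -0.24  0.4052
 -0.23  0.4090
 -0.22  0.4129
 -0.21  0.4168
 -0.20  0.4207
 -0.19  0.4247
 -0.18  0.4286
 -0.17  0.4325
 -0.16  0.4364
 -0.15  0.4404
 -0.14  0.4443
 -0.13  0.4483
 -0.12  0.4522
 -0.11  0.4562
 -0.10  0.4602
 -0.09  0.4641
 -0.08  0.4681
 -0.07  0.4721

11.88

σ√T = 0.4 × 0.5000 = 0.2000
d₁ = [ln(200/196) + (0.085 + 0.4²/2)·0.25] / 0.2000 = [0.0202 + 0.0413] / 0.2000 = 0.3073 → 0.31
d₂ = d₁ − σ√T = 0.3073 − 0.2000 = 0.1073 → 0.11
exp(−rT) = exp(−0.085·0.25) = 0.9790
N(−d₂) = N(-0.11) = 0.4562;  N(−d₁) = N(-0.31) = 0.3783
P = 196·0.9790·0.4562 − 200·0.3783 = 87.5375 − 75.6600 = 11.8775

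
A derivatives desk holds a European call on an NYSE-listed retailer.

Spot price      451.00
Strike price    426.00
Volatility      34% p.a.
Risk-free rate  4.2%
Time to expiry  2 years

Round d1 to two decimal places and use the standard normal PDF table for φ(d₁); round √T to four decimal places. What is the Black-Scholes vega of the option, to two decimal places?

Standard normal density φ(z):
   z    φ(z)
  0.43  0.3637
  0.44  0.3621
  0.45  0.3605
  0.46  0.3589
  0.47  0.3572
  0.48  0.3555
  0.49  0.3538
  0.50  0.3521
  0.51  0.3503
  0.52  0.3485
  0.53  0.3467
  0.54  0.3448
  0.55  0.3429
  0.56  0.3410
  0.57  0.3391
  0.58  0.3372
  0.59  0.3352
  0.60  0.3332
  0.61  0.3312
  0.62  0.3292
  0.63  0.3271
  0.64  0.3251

σ√T = 0.34·√2 = 0.4808
d₁ = [ln(451/426) + (0.042 + 0.34²/2)·2] / 0.4808 = [0.0570 + 0.1996] / 0.4808 = 0.5337 ⇒ 0.53
√T = √2 = 1.4142
φ(d₁) = φ(0.53) = 0.3467
vega = S·φ(d₁)·√T = 451·0.3467·1.4142 = 221.1267

221.13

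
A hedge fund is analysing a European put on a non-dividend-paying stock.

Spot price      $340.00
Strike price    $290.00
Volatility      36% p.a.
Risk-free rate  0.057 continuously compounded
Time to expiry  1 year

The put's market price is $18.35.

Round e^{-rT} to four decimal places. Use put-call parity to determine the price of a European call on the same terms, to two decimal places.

exp(−rT) = exp(−0.057·1) = 0.9446
Put-call parity: C − P = S − K·e^(−rT) = 340 − 290·0.9446 = 340 − 273.9340 = 66.0660
C = P + (C − P) = 18.35 + (66.0660) = 84.4160

$84.42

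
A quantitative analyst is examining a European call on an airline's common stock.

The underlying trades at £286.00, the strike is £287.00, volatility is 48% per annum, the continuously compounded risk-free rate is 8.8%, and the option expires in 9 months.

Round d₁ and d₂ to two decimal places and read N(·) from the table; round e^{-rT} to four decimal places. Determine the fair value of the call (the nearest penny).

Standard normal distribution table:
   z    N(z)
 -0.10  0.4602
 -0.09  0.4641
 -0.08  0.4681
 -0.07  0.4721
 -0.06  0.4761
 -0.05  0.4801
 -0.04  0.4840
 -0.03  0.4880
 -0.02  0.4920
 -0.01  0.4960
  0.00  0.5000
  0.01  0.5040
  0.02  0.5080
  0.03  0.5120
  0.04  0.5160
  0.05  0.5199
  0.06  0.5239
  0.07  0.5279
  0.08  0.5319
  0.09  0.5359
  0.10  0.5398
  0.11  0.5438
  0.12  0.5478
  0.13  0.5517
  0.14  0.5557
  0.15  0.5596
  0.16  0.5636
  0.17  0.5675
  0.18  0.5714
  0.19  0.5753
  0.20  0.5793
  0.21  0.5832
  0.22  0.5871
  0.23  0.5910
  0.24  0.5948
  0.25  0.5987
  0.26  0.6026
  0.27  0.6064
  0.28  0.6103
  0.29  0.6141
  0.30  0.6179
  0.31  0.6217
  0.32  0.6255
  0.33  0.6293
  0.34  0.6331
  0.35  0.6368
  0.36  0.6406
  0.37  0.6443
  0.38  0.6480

σ√T = 0.48·√0.75 = 0.4157
ln(S/K) + (r + σ²/2)T = ln(286/287) + (0.088 + 0.48²/2)·0.75 = -0.0035 + 0.1524 = 0.1489
d₁ = 0.1489 / 0.4157 = 0.3582 ≈ 0.36
d₂ = d₁ − σ√T = 0.3582 − 0.4157 = -0.0575 ≈ -0.06
e^(−rT) = e^(−0.088·0.75) = 0.9361
C = 286·N(0.36) − 287·0.9361·N(-0.06) = 286·0.6406 − 287·0.9361·0.4761 = 183.2116 − 127.9094 = 55.3022

£55.30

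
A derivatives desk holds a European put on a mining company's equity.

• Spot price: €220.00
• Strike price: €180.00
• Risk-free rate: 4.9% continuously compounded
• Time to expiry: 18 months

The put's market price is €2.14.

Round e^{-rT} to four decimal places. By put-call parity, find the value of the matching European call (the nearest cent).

exp(−rT) = exp(−0.049·1.5) = 0.9291
Put-call parity: C − P = S − K·e^(−rT) = 220 − 180·0.9291 = 220 − 167.2380 = 52.7620
C = P + (C − P) = 2.14 + (52.7620) = 54.9020

€54.90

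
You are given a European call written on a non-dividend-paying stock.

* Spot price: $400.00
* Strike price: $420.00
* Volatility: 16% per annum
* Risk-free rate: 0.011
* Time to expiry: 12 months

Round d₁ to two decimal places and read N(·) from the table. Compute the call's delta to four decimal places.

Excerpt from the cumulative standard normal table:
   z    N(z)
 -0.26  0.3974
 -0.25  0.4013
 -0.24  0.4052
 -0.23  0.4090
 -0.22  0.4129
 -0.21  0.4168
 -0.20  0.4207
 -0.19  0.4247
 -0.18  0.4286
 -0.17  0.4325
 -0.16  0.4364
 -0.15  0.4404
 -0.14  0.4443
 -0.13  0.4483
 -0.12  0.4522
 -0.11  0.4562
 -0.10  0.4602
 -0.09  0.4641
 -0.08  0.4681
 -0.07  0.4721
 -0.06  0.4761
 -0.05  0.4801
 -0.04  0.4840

0.4364

σ√T = 0.16 × 1.0000 = 0.1600
d₁ = [ln(400/420) + (0.011 + 0.16²/2)·1] / 0.1600 = [-0.0488 + 0.0238] / 0.1600 = -0.1562 → -0.16
N(d₁) = N(-0.16) = 0.4364
Δ_call = N(d₁) = 0.4364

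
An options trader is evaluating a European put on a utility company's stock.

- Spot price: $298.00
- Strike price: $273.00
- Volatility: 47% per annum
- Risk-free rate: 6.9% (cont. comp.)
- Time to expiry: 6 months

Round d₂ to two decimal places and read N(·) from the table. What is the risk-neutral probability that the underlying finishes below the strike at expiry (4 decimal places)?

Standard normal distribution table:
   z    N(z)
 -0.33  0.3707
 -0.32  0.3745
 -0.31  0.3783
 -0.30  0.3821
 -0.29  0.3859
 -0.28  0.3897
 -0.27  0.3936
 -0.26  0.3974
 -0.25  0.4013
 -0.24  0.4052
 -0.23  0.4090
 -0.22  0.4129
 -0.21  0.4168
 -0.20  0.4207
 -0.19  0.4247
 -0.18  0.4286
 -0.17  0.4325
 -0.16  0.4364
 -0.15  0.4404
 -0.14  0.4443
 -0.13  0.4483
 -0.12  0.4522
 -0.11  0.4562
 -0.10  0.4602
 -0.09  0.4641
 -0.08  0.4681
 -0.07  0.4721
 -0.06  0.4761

0.4207

T = 0.5;  σ√T = 0.3323
ln(S/K) + (r + σ²/2)T = ln(298/273) + (0.069 + 0.47²/2)·0.5 = 0.0876 + 0.0897 = 0.1773
d₁ = 0.1773 / 0.3323 = 0.5336 ≈ 0.53
d₂ = d₁ − σ√T = 0.5336 − 0.3323 = 0.2013 ≈ 0.20
Risk-neutral Pr[S_T < K] = N(−d₂) = N(-0.20) = 0.4207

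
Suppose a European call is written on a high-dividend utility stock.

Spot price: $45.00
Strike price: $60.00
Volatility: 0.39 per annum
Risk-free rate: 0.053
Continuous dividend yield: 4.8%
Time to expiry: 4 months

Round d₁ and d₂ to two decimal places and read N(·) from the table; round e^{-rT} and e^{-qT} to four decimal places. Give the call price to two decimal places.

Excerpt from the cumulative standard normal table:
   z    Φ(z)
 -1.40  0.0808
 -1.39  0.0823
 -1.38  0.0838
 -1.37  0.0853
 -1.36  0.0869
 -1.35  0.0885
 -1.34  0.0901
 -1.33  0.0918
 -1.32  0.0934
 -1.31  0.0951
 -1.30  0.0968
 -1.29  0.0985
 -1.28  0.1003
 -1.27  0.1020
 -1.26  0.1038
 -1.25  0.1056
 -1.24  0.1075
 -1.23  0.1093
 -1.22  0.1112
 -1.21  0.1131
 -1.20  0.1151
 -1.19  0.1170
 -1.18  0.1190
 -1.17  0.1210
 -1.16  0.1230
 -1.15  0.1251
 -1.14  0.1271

$0.51

σ√T = 0.39 × 0.5774 = 0.2252
d₁ = [ln(45/60) + (0.053 − 0.048 + 0.39²/2)·0.3333] / 0.2252 = [-0.2877 + 0.0270] / 0.2252 = -1.1577 → -1.16
d₂ = d₁ − σ√T = -1.1577 − 0.2252 = -1.3828 → -1.38
exp(−qT) = exp(−0.048·0.3333) = 0.9841;  exp(−rT) = exp(−0.053·0.3333) = 0.9825
C = 45·0.9841·N(-1.16) − 60·0.9825·N(-1.38) = 45·0.9841·0.1230 − 60·0.9825·0.0838 = 5.4470 − 4.9400 = 0.5070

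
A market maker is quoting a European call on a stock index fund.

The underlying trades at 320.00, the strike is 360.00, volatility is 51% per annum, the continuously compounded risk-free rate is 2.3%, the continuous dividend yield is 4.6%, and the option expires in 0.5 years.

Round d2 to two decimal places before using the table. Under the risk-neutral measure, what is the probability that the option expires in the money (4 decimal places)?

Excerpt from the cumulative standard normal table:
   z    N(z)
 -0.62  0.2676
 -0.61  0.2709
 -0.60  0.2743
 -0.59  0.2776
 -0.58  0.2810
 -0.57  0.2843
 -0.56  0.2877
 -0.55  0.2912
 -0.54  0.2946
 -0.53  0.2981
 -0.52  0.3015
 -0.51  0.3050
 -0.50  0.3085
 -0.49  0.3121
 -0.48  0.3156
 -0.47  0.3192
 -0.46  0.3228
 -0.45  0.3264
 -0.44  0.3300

T = 0.5;  σ√T = 0.3606
ln(S/K) + (r − q + σ²/2)T = ln(320/360) + (0.023 − 0.046 + 0.51²/2)·0.5 = -0.1178 + 0.0535 = -0.0643
d₁ = -0.0643 / 0.3606 = -0.1782 ≈ -0.18
d₂ = d₁ − σ√T = -0.1782 − 0.3606 = -0.5388 ≈ -0.54
Pr(exercise) under Q = N(d₂) = 0.2946

0.2946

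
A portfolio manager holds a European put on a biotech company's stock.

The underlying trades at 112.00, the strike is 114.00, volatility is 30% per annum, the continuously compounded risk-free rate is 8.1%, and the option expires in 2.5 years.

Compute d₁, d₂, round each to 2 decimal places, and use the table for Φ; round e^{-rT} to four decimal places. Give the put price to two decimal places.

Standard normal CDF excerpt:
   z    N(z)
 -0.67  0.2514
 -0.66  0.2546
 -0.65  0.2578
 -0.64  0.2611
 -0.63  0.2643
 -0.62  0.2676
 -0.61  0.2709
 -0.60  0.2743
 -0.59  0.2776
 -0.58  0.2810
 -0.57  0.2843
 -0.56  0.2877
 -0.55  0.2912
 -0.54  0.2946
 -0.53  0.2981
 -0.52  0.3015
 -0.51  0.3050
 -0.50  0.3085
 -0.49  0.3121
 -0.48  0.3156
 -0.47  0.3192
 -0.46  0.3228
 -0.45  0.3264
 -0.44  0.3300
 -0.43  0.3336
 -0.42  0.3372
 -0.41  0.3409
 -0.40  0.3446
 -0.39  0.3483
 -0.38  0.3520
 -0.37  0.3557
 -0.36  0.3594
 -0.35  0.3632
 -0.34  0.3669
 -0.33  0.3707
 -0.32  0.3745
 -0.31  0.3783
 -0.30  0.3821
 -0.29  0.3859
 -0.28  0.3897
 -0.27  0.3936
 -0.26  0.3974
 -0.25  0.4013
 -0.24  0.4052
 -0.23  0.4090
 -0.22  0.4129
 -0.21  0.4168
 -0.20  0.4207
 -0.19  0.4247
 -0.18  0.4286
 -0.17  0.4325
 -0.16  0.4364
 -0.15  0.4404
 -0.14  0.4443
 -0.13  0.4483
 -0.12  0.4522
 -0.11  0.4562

11.40

σ√T = 0.3 × 1.5811 = 0.4743
d₁ = [ln(112/114) + (0.081 + 0.3²/2)·2.5] / 0.4743 = [-0.0177 + 0.3150] / 0.4743 = 0.6268 → 0.63
d₂ = d₁ − σ√T = 0.6268 − 0.4743 = 0.1524 → 0.15
e^(−rT) = e^(−0.081·2.5) = 0.8167
P = 114·0.8167·N(-0.15) − 112·N(-0.63) = 114·0.8167·0.4404 − 112·0.2643 = 41.0029 − 29.6016 = 11.4013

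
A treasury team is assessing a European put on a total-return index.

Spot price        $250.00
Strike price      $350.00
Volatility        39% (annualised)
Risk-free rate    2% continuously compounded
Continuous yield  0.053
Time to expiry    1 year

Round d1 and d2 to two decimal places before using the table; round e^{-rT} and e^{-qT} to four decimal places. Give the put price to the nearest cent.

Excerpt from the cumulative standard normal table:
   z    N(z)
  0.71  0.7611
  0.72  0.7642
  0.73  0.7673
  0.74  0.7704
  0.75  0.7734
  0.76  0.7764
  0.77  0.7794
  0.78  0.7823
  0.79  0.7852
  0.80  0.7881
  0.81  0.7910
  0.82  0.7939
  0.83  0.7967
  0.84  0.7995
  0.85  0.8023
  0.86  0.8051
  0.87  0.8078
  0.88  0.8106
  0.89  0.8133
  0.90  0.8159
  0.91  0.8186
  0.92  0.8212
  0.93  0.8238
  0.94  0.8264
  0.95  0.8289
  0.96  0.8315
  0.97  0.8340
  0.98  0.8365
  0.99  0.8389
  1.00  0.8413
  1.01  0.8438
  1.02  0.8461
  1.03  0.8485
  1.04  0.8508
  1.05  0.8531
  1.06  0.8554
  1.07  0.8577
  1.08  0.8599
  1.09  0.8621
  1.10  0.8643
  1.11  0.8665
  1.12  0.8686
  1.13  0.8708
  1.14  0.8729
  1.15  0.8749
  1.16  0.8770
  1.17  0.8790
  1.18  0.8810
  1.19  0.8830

$116.09

σ√T = 0.39·√1 = 0.3900
d₁ = [ln(250/350) + (0.02 − 0.053 + 0.39²/2)·1] / 0.3900 = [-0.3365 + 0.0431] / 0.3900 = -0.7524 ≈ -0.75
d₂ = d₁ − σ√T = -0.7524 − 0.3900 = -1.1424 ≈ -1.14
exp(−qT) = exp(−0.053·1) = 0.9484;  exp(−rT) = exp(−0.02·1) = 0.9802
N(−d₂) = N(1.14) = 0.8729;  N(−d₁) = N(0.75) = 0.7734
P = 350·0.9802·0.8729 − 250·0.9484·0.7734 = 299.4658 − 183.3731 = 116.0927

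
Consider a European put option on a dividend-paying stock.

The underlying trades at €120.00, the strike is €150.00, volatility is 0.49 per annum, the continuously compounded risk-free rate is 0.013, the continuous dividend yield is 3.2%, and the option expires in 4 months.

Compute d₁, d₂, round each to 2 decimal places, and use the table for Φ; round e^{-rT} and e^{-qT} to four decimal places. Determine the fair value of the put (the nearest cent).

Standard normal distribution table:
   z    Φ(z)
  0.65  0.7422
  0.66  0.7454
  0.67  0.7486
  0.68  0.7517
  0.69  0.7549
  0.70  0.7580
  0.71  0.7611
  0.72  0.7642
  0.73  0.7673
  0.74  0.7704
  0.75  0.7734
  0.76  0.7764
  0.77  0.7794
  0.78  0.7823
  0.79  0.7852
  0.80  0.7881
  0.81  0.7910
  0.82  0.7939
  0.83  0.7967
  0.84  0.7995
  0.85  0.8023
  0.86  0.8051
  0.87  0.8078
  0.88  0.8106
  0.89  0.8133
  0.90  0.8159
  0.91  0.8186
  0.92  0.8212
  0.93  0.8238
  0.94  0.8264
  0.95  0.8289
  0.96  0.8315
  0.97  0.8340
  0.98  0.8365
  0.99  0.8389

σ√T = 0.49·√0.3333 = 0.2829
d₁ = [ln(120/150) + (0.013 − 0.032 + 0.49²/2)·0.3333] / 0.2829 = [-0.2231 + 0.0337] / 0.2829 = -0.6697 which rounds to -0.67
d₂ = d₁ − σ√T = -0.6697 − 0.2829 = -0.9526 which rounds to -0.95
e^(−qT) = e^(−0.032·0.3333) = 0.9894;  e^(−rT) = e^(−0.013·0.3333) = 0.9957
N(−d₂) = N(0.95) = 0.8289;  N(−d₁) = N(0.67) = 0.7486
P = 150·0.9957·0.8289 − 120·0.9894·0.7486 = 123.8004 − 88.8798 = 34.9206

€34.92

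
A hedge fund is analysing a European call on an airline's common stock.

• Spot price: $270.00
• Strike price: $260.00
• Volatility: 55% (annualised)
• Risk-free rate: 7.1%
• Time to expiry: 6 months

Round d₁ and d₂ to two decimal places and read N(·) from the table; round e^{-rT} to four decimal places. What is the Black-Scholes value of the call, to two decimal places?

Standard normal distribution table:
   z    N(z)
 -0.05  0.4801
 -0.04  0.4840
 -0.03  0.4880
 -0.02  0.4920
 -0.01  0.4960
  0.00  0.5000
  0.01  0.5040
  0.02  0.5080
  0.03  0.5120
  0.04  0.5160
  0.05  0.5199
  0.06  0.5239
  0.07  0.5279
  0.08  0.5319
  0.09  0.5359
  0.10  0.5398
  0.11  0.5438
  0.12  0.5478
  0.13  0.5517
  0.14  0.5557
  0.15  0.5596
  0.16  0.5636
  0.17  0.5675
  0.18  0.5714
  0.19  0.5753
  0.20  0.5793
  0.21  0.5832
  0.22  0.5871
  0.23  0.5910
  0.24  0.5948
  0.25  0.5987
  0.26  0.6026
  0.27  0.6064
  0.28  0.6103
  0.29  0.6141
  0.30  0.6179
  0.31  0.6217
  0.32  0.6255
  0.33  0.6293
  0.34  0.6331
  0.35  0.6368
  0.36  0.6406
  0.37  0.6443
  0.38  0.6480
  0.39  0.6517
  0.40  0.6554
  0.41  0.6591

$50.50

T = 0.5;  σ√T = 0.3889
ln(S/K) + (r + σ²/2)T = ln(270/260) + (0.071 + 0.55²/2)·0.5 = 0.0377 + 0.1111 = 0.1489
d₁ = 0.1489 / 0.3889 = 0.3828 ≈ 0.38
d₂ = d₁ − σ√T = 0.3828 − 0.3889 = -0.0061 ≈ -0.01
e^(−rT) = e^(−0.071·0.5) = 0.9651
C = 270·N(0.38) − 260·0.9651·N(-0.01) = 270·0.6480 − 260·0.9651·0.4960 = 174.9600 − 124.4593 = 50.5007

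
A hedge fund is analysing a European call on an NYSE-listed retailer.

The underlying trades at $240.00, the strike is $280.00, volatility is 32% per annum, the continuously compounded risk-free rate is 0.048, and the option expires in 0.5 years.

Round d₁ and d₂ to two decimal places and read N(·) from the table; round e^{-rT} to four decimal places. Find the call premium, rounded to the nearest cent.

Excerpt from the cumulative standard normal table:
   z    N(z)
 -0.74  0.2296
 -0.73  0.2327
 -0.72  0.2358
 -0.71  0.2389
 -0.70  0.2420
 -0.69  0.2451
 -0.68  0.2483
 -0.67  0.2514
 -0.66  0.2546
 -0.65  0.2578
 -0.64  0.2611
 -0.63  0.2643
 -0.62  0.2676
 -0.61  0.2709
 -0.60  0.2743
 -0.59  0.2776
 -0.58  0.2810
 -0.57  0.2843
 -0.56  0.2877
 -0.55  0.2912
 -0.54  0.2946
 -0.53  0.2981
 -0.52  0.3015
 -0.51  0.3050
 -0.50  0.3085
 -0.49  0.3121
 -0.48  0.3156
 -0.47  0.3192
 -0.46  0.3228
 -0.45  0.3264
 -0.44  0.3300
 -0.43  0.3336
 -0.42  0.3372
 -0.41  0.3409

T = 0.5;  σ√T = 0.2263
d₁ = [ln(240/280) + (0.048 + ½·0.32²)·0.5] / (σ√T) = (-0.1542 + 0.0496) / 0.2263 = -0.4621 ≈ -0.46
d₂ = -0.4621 − 0.2263 = -0.6883 ≈ -0.69
exp(−rT) = exp(−0.048·0.5) = 0.9763
N(d₁) = N(-0.46) = 0.3228;  N(d₂) = N(-0.69) = 0.2451
C = 240·0.3228 − 280·0.9763·0.2451 = 77.4720 − 67.0015 = 10.4705

$10.47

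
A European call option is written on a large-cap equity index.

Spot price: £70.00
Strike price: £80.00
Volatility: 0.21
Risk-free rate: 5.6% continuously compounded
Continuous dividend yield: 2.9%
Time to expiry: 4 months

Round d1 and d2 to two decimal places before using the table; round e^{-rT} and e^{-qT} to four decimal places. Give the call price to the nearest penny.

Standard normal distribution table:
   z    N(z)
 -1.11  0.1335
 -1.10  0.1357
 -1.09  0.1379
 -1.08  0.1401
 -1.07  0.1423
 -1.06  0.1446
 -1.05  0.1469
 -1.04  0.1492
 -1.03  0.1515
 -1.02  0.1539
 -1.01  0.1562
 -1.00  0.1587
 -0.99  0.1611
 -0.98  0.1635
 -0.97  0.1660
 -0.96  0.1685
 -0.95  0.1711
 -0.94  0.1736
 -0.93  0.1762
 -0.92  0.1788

T = 0.3333;  σ√T = 0.1212
d₁ = [ln(70/80) + (0.056 − 0.029 + ½·0.21²)·0.3333] / (σ√T) = (-0.1335 + 0.0163) / 0.1212 = -0.9665 which rounds to -0.97
d₂ = -0.9665 − 0.1212 = -1.0877 which rounds to -1.09
exp(−qT) = exp(−0.029·0.3333) = 0.9904;  exp(−rT) = exp(−0.056·0.3333) = 0.9815
N(d₁) = N(-0.97) = 0.1660;  N(d₂) = N(-1.09) = 0.1379
C = 70·0.9904·0.1660 − 80·0.9815·0.1379 = 11.5084 − 10.8279 = 0.6805

£0.68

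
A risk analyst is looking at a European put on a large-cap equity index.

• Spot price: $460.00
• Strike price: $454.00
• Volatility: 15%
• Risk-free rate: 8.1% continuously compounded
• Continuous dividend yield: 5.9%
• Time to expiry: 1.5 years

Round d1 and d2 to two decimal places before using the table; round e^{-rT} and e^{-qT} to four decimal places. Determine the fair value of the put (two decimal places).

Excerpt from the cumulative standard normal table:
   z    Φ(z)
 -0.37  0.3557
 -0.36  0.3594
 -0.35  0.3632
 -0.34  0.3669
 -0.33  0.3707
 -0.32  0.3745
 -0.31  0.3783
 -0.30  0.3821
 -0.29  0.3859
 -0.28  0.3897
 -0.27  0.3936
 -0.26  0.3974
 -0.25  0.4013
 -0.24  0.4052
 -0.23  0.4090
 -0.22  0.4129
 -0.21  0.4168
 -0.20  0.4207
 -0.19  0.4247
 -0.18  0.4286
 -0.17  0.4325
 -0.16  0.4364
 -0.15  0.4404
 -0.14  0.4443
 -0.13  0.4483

σ√T = 0.15 × 1.2247 = 0.1837
ln(S/K) + (r − q + σ²/2)T = ln(460/454) + (0.081 − 0.059 + 0.15²/2)·1.5 = 0.0131 + 0.0499 = 0.0630
d₁ = 0.0630 / 0.1837 = 0.3430 which rounds to 0.34
d₂ = d₁ − σ√T = 0.3430 − 0.1837 = 0.1592 which rounds to 0.16
e^(−qT) = e^(−0.059·1.5) = 0.9153;  e^(−rT) = e^(−0.081·1.5) = 0.8856
N(−d₂) = N(-0.16) = 0.4364;  N(−d₁) = N(-0.34) = 0.3669
P = 454·0.8856·0.4364 − 460·0.9153·0.3669 = 175.4600 − 154.4788 = 20.9812

$20.98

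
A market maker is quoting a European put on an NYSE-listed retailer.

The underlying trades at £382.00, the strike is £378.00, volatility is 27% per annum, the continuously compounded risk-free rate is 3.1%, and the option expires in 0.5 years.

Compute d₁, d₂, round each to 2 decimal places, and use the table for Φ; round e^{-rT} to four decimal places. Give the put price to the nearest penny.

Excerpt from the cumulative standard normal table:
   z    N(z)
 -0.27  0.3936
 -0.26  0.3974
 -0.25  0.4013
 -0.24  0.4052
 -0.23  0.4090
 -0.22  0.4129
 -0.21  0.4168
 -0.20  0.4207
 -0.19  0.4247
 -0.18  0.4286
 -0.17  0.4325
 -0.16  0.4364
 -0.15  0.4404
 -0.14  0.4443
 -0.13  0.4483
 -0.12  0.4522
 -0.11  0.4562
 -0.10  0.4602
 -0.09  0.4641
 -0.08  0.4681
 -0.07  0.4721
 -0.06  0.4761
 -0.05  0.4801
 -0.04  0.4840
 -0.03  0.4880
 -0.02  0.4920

σ√T = 0.27·√0.5 = 0.1909
d₁ = [ln(382/378) + (0.031 + ½·0.27²)·0.5] / (σ√T) = (0.0105 + 0.0337) / 0.1909 = 0.2318 ⇒ 0.23
d₂ = 0.2318 − 0.1909 = 0.0409 ⇒ 0.04
e^(−rT) = e^(−0.031·0.5) = 0.9846
N(−d₂) = N(-0.04) = 0.4840;  N(−d₁) = N(-0.23) = 0.4090
P = 378·0.9846·0.4840 − 382·0.4090 = 180.1345 − 156.2380 = 23.8965

£23.90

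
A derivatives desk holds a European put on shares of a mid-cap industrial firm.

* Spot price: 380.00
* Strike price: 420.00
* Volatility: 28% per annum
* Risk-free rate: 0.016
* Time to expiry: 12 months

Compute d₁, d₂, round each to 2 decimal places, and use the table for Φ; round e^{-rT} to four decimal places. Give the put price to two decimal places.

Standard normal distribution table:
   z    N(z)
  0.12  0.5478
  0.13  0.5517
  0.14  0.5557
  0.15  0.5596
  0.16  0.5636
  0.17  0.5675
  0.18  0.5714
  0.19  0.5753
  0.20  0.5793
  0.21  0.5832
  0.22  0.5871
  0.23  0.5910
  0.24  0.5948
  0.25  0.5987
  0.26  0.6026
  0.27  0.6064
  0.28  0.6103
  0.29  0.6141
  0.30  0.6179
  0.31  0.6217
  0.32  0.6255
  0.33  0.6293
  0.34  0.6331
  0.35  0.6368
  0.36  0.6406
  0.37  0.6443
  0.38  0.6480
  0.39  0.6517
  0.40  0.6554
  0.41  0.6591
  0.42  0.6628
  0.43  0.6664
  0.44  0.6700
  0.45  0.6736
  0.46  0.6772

T = 1;  σ√T = 0.2800
d₁ = [ln(380/420) + (0.016 + ½·0.28²)·1] / (σ√T) = (-0.1001 + 0.0552) / 0.2800 = -0.1603 ⇒ -0.16
d₂ = -0.1603 − 0.2800 = -0.4403 ⇒ -0.44
e^(−rT) = e^(−0.016·1) = 0.9841
N(−d₂) = N(0.44) = 0.6700;  N(−d₁) = N(0.16) = 0.5636
P = 420·0.9841·0.6700 − 380·0.5636 = 276.9257 − 214.1680 = 62.7577

62.76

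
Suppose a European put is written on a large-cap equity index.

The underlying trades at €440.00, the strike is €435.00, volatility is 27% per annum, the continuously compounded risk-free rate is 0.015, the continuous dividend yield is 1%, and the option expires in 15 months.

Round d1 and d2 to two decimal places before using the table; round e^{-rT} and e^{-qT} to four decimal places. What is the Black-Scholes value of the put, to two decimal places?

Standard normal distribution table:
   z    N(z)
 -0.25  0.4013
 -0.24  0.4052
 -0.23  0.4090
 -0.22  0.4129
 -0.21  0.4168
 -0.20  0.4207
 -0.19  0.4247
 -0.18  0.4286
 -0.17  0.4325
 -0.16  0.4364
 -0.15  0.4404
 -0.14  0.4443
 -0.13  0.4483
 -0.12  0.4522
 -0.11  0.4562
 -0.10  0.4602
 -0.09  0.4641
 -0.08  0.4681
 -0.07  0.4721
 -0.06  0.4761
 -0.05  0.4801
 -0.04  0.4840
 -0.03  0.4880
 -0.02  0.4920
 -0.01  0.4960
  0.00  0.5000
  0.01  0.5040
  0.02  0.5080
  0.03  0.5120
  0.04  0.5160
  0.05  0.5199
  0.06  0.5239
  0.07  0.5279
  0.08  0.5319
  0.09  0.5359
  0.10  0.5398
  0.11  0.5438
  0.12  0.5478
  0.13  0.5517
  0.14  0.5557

€47.66

T = 1.25;  σ√T = 0.3019
ln(S/K) + (r − q + σ²/2)T = ln(440/435) + (0.015 − 0.01 + 0.27²/2)·1.25 = 0.0114 + 0.0518 = 0.0632
d₁ = 0.0632 / 0.3019 = 0.2095 → 0.21
d₂ = d₁ − σ√T = 0.2095 − 0.3019 = -0.0924 → -0.09
e^(−qT) = e^(−0.01·1.25) = 0.9876;  e^(−rT) = e^(−0.015·1.25) = 0.9814
P = 435·0.9814·N(0.09) − 440·0.9876·N(-0.21) = 435·0.9814·0.5359 − 440·0.9876·0.4168 = 228.7805 − 181.1179 = 47.6626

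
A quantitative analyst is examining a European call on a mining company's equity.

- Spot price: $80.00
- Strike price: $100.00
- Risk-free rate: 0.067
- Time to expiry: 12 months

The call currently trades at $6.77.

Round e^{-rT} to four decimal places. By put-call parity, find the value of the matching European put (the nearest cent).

$20.29

e^(−rT) = e^(−0.067·1) = 0.9352
Put-call parity: C − P = S − K·e^(−rT) = 80 − 100·0.9352 = 80 − 93.5200 = -13.5200
P = C − (C − P) = 6.77 − (-13.5200) = 20.2900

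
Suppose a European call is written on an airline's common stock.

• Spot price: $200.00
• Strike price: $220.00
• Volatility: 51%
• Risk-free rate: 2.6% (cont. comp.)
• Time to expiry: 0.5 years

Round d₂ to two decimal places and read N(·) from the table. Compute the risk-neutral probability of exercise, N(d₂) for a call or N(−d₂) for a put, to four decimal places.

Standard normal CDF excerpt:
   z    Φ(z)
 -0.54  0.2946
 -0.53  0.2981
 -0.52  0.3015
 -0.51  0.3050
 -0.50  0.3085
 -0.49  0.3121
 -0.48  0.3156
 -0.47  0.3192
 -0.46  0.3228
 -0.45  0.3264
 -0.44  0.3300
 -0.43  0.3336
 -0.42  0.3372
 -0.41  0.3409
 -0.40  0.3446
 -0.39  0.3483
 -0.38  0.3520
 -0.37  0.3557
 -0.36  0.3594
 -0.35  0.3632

T = 0.5;  σ√T = 0.3606
ln(S/K) + (r + σ²/2)T = ln(200/220) + (0.026 + 0.51²/2)·0.5 = -0.0953 + 0.0780 = -0.0173
d₁ = -0.0173 / 0.3606 = -0.0479 ⇒ -0.05
d₂ = d₁ − σ√T = -0.0479 − 0.3606 = -0.4086 ⇒ -0.41
Pr(exercise) under Q = N(d₂) = 0.3409

0.3409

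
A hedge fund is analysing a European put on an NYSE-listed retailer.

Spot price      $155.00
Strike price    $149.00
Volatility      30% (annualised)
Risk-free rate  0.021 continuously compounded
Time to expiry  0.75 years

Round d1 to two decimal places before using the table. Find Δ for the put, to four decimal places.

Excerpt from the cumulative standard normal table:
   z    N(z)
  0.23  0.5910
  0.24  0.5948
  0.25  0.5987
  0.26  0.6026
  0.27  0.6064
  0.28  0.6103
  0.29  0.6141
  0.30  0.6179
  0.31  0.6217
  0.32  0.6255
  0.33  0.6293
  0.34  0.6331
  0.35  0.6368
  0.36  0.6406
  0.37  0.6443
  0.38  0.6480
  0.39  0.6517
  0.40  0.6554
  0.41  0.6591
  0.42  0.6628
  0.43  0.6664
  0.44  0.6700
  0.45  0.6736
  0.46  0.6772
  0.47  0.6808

-0.3669

σ√T = 0.3 × 0.8660 = 0.2598
d₁ = [ln(155/149) + (0.021 + ½·0.3²)·0.75] / (σ√T) = (0.0395 + 0.0495) / 0.2598 = 0.3425 ⇒ 0.34
N(d₁) = N(0.34) = 0.6331
Δ_put = N(d₁) − 1 = 0.6331 − 1 = -0.3669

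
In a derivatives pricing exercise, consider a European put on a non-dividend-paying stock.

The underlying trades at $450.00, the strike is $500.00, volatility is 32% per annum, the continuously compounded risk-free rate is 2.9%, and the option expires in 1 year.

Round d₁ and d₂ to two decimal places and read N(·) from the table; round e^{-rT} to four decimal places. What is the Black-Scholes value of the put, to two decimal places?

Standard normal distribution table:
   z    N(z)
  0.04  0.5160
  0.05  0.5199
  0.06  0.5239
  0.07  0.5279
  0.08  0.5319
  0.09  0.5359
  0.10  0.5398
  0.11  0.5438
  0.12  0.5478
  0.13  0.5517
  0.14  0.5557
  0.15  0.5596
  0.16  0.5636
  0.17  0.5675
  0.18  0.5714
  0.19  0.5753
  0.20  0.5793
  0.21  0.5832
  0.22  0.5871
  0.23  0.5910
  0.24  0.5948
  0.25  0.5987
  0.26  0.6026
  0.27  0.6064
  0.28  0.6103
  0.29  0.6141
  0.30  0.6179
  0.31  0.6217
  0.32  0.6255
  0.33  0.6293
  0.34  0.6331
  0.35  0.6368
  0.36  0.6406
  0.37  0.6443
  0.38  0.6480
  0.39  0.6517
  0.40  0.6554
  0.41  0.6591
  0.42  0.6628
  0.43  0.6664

σ√T = 0.32 × 1.0000 = 0.3200
d₁ = [ln(450/500) + (0.029 + 0.32²/2)·1] / 0.3200 = [-0.1054 + 0.0802] / 0.3200 = -0.0786 which rounds to -0.08
d₂ = d₁ − σ√T = -0.0786 − 0.3200 = -0.3986 which rounds to -0.40
e^(−rT) = e^(−0.029·1) = 0.9714
P = 500·0.9714·N(0.40) − 450·N(0.08) = 500·0.9714·0.6554 − 450·0.5319 = 318.3278 − 239.3550 = 78.9728

$78.97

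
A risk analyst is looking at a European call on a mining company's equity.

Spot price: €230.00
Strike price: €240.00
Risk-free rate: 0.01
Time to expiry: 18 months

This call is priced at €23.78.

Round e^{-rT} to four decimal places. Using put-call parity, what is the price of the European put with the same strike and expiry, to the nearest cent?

exp(−rT) = exp(−0.01·1.5) = 0.9851
Put-call parity: C − P = S − K·e^(−rT) = 230 − 240·0.9851 = 230 − 236.4240 = -6.4240
P = C − (C − P) = 23.78 − (-6.4240) = 30.2040

€30.20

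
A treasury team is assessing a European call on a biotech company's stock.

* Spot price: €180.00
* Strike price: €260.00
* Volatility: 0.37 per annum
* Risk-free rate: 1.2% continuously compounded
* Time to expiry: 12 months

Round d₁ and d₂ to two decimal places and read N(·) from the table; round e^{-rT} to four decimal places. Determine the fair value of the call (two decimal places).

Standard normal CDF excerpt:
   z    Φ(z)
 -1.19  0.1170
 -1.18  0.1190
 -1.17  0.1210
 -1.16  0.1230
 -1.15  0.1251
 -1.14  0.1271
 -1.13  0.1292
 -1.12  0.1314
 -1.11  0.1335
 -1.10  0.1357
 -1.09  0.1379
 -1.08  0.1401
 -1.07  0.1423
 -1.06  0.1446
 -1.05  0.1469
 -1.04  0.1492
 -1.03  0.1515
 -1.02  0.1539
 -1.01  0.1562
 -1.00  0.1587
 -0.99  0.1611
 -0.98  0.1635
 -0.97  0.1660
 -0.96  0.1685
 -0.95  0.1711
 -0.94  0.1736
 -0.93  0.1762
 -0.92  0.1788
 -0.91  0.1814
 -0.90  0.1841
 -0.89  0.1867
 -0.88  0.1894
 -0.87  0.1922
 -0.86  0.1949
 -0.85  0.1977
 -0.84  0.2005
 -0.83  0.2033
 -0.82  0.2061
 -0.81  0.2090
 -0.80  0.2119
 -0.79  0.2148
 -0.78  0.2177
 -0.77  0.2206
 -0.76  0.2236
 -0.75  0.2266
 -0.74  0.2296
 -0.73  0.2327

σ√T = 0.37·√1 = 0.3700
d₁ = [ln(180/260) + (0.012 + ½·0.37²)·1] / (σ√T) = (-0.3677 + 0.0804) / 0.3700 = -0.7764 which rounds to -0.78
d₂ = -0.7764 − 0.3700 = -1.1464 which rounds to -1.15
e^(−rT) = e^(−0.012·1) = 0.9881
C = 180·N(-0.78) − 260·0.9881·N(-1.15) = 180·0.2177 − 260·0.9881·0.1251 = 39.1860 − 32.1389 = 7.0471

€7.05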